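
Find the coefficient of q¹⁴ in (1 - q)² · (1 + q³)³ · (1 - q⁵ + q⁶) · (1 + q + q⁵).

3

(1 - q)² has coefficients 1,-2,1 for degrees 0…2.
(1 + q³)³ has coefficients 1,0,0,3,0,0,3,0,0,1,0,0,0,0,0 for degrees 0…14.
Multiplying by (1 - q⁵ + q⁶) gives running coefficients 1,0,0,3,0,-1,4,0,-3,4,0,-3,3,0,-1 for degrees 0…14.
Finally multiplying by (1 + q + q⁵), the product of all factors after the first has coefficients 1,1,0,3,3,0,3,4,0,1,3,1,0,0,3 for degrees 0…14.
[q¹⁴] = 1·3 − 2·0 + 1·0 = 3.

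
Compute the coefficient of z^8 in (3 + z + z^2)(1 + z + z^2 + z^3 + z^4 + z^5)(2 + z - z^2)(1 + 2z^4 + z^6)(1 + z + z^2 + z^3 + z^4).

(3 + z + z^2) has coefficients 3,1,1 for degrees 0…2.
(1 + z + z^2 + z^3 + z^4 + z^5) has coefficients 1,1,1,1,1,1,0,0,0 for degrees 0…8.
Multiplying by (2 + z - z^2) gives running coefficients 2,3,2,2,2,2,0,-1,0 for degrees 0…8.
Multiplying by (1 + 2z^4 + z^6) gives running coefficients 2,3,2,2,6,8,6,6,6 for degrees 0…8.
Finally multiplying by (1 + z + z^2 + z^3 + z^4), the product of all factors after the first has coefficients 2,5,7,9,15,21,24,28,32 for degrees 0…8.
[z^8] = 3·32 + 1·28 + 1·24 = 148.

148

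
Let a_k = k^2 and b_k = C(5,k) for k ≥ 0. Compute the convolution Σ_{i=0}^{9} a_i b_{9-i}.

1392

The convolution is the x^9 coefficient of A(x)B(x).
Σ = 0·0 + 1·0 + 4·0 + 9·0 + 16·1 + 25·5 + 36·10 + 49·10 + 64·5 + 81·1 = 1392.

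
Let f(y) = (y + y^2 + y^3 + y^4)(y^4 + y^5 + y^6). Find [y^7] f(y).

(y + y^2 + y^3 + y^4) has coefficients 0,1,1,1,1 for degrees 0…4.
(y^4 + y^5 + y^6) has coefficients 0,0,0,0,1,1,1,0 for degrees 0…7.
[y^7] = 1·1 + 1·1 + 1·1 + 1·0 = 3.

3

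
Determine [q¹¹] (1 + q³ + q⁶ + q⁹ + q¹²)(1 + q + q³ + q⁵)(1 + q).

(1 + q³ + q⁶ + q⁹ + q¹²) has coefficients 1,0,0,1,0,0,1,0,0,1,0,0 for degrees 0…11.
(1 + q + q³ + q⁵) has coefficients 1,1,0,1,0,1,0,0,0,0,0,0 for degrees 0…11.
Finally multiplying by (1 + q), the product of all factors after the first has coefficients 1,2,1,1,1,1,1,0,0,0,0,0 for degrees 0…11.
[q¹¹] = 1·0 + 1·0 + 1·1 + 1·1 = 2.

2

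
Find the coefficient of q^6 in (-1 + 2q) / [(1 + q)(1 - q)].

The denominator gives the recurrence a_n = a_(n−2) for n ≥ 2; the numerator fixes a_0 = -1, a_1 = 2.
Iterating: -1, 2, -1, 2, -1, 2, -1, so a_6 = -1.

-1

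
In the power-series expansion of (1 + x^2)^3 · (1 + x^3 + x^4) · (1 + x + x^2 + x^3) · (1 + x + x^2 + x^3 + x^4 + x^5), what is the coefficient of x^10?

69

(1 + x^2)^3 has coefficients 1,0,3,0,3,0,1 for degrees 0…6.
(1 + x^3 + x^4) has coefficients 1,0,0,1,1,0,0,0,0,0,0 for degrees 0…10.
Multiplying by (1 + x + x^2 + x^3) gives running coefficients 1,1,1,2,2,2,2,1,0,0,0 for degrees 0…10.
Finally multiplying by (1 + x + x^2 + x^3 + x^4 + x^5), the product of all factors after the first has coefficients 1,2,3,5,7,9,10,10,9,7,5 for degrees 0…10.
[x^10] = 1·5 + 3·9 + 3·10 + 1·7 = 69.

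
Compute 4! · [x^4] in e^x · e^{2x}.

81

The EGF product rule gives c_4 = Σ_{k_1+k_2=4} C(4; k_1,k_2) · ∏ g_i(k_i), where e^x gives (1)^k; e^{2x} gives (2)^k.
g_1(k) for k = 0…4: 1, 1, 1, 1, 1.
g_2(k) for k = 0…4: 1, 2, 4, 8, 16.
c_4 = Σ_k C(4,k)·g_1(k)·g_2(4−k) = 1·1·16 + 4·1·8 + 6·1·4 + 4·1·2 + 1·1·1 = 16 + 32 + 24 + 8 + 1 = 81.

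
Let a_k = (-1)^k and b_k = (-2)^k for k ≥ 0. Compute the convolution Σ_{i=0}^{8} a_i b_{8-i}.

The convolution is the x^8 coefficient of A(x)B(x).
Σ = 1·256 − 1·(-128) + 1·64 − 1·(-32) + 1·16 − 1·(-8) + 1·4 − 1·(-2) + 1·1 = 511.

511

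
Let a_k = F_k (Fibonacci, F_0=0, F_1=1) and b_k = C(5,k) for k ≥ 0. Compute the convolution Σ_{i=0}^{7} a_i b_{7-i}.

144

Write out a_i and b_{7-i} for i = 0,…,7 and sum the products.
Σ = 0·0 + 1·0 + 1·1 + 2·5 + 3·10 + 5·10 + 8·5 + 13·1 = 144.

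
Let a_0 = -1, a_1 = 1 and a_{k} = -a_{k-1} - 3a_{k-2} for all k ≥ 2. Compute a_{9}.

31

The ordinary generating function has denominator 1 + y + 3y^2.
Iterating the recurrence: a_0,…,a_{9} = -1, 1, 2, -5, -1, 16, -13, -35, 74, 31.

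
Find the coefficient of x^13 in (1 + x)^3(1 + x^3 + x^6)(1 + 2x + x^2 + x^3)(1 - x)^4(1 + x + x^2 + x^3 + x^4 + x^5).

(1 + x)^3 has coefficients 1,3,3,1 for degrees 0…3.
(1 + x^3 + x^6) has coefficients 1,0,0,1,0,0,1,0,0,0,0,0,0,0 for degrees 0…13.
Multiplying by (1 + 2x + x^2 + x^3) gives running coefficients 1,2,1,2,2,1,2,2,1,1,0,0,0,0 for degrees 0…13.
Multiplying by (1 - x)^4 gives running coefficients 1,-2,-1,6,-7,3,3,-6,3,2,-4,4,-3,1 for degrees 0…13.
Finally multiplying by (1 + x + x^2 + x^3 + x^4 + x^5), the product of all factors after the first has coefficients 1,-1,-2,4,-3,0,2,-2,2,-2,1,2,-4,3 for degrees 0…13.
[x^13] = 1·3 + 3·(-4) + 3·2 + 1·1 = -2.

-2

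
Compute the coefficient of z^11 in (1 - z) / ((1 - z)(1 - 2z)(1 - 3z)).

527345

Partial fractions give a closed form: a_n = (-2)·2^n + (3)·3^n.
At n = 11: a_11 = 527345.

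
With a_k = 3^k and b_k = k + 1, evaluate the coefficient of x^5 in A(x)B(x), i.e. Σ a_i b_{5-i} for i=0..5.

543

The convolution is the x^5 coefficient of A(x)B(x).
Σ = 1·6 + 3·5 + 9·4 + 27·3 + 81·2 + 243·1 = 543.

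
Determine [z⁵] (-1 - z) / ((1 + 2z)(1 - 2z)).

Partial fractions give a closed form: a_n = (-1/4)·(-2)^n + (-3/4)·2^n.
At n = 5: a_5 = -16.

-16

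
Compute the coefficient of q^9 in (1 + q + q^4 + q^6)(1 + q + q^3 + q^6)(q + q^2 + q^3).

5

(1 + q + q^4 + q^6) has coefficients 1,1,0,0,1,0,1 for degrees 0…6.
(1 + q + q^3 + q^6) has coefficients 1,1,0,1,0,0,1,0,0,0 for degrees 0…9.
Finally multiplying by (q + q^2 + q^3), the product of all factors after the first has coefficients 0,1,2,2,2,1,1,1,1,1 for degrees 0…9.
[q^9] = 1·1 + 1·1 + 1·1 + 1·2 = 5.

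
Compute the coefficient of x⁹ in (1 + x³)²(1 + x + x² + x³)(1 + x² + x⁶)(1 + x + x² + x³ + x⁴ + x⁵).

28

(1 + x³)² has coefficients 1,0,0,2,0,0,1 for degrees 0…6.
(1 + x + x² + x³) has coefficients 1,1,1,1,0,0,0,0,0,0 for degrees 0…9.
Multiplying by (1 + x² + x⁶) gives running coefficients 1,1,2,2,1,1,1,1,1,1 for degrees 0…9.
Finally multiplying by (1 + x + x² + x³ + x⁴ + x⁵), the product of all factors after the first has coefficients 1,2,4,6,7,8,8,8,7,6 for degrees 0…9.
[x⁹] = 1·6 + 2·8 + 1·6 = 28.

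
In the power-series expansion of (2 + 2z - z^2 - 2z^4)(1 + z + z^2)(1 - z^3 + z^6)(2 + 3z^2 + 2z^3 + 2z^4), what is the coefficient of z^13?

-6

(2 + 2z - z^2 - 2z^4) has coefficients 2,2,-1,0,-2 for degrees 0…4.
(1 + z + z^2) has coefficients 1,1,1,0,0,0,0,0,0,0,0,0,0,0 for degrees 0…13.
Multiplying by (1 - z^3 + z^6) gives running coefficients 1,1,1,-1,-1,-1,1,1,1,0,0,0,0,0 for degrees 0…13.
Finally multiplying by (2 + 3z^2 + 2z^3 + 2z^4), the product of all factors after the first has coefficients 2,2,5,3,5,-1,-1,-5,1,3,7,4,2,0 for degrees 0…13.
[z^13] = 2·0 + 2·2 − 1·4 − 2·3 = -6.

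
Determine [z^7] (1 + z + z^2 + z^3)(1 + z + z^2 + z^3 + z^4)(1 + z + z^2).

(1 + z + z^2 + z^3) has coefficients 1,1,1,1 for degrees 0…3.
(1 + z + z^2 + z^3 + z^4) has coefficients 1,1,1,1,1,0,0,0 for degrees 0…7.
Finally multiplying by (1 + z + z^2), the product of all factors after the first has coefficients 1,2,3,3,3,2,1,0 for degrees 0…7.
[z^7] = 1·0 + 1·1 + 1·2 + 1·3 = 6.

6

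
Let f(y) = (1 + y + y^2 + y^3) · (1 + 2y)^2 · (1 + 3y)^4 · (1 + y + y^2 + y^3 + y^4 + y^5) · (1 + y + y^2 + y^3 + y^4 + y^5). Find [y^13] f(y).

34699

(1 + y + y^2 + y^3) has coefficients 1,1,1,1 for degrees 0…3.
(1 + 2y)^2 has coefficients 1,4,4,0,0,0,0,0,0,0,0,0,0,0 for degrees 0…13.
Multiplying by (1 + 3y)^4 gives running coefficients 1,16,106,372,729,756,324,0,0,0,0,0,0,0 for degrees 0…13.
Multiplying by (1 + y + y^2 + y^3 + y^4 + y^5) gives running coefficients 1,17,123,495,1224,1980,2303,2287,2181,1809,1080,324,0,0 for degrees 0…13.
Finally multiplying by (1 + y + y^2 + y^3 + y^4 + y^5), the product of all factors after the first has coefficients 1,18,141,636,1860,3840,6142,8412,10470,11784,11640,9984,7681,5394 for degrees 0…13.
[y^13] = 1·5394 + 1·7681 + 1·9984 + 1·11640 = 34699.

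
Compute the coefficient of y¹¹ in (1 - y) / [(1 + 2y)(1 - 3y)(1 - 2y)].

210938

Partial fractions give a closed form: a_n = (3/10)·(-2)^n + (6/5)·3^n + (-1/2)·2^n.
At n = 11: a_11 = 210938.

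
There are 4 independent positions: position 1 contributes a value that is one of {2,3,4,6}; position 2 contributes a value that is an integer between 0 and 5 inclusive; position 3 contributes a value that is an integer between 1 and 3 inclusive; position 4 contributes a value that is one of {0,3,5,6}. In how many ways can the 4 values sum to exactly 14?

The generating function for the choices is (z² + z³ + z⁴ + z⁶)·(1 + z + z² + z³ + z⁴ + z⁵)·(z + z² + z³)·(1 + z³ + z⁵ + z⁶); the count is [z¹⁴].
(z² + z³ + z⁴ + z⁶) has coefficients 0,0,1,1,1,0,1 for degrees 0…6.
(1 + z + z² + z³ + z⁴ + z⁵) has coefficients 1,1,1,1,1,1,0,0,0,0,0,0,0,0,0 for degrees 0…14.
Multiplying by (z + z² + z³) gives running coefficients 0,1,2,3,3,3,3,2,1,0,0,0,0,0,0 for degrees 0…14.
Finally multiplying by (1 + z³ + z⁵ + z⁶), the product of all factors after the first has coefficients 0,1,2,3,4,5,7,8,9,9,8,7,5,3,1 for degrees 0…14.
[z¹⁴] = 1·5 + 1·7 + 1·8 + 1·9 = 29.

29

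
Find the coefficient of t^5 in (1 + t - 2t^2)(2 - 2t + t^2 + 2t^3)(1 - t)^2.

(1 + t - 2t^2) has coefficients 1,1,-2 for degrees 0…2.
(2 - 2t + t^2 + 2t^3) has coefficients 2,-2,1,2,0,0 for degrees 0…5.
Finally multiplying by (1 - t)^2, the product of all factors after the first has coefficients 2,-6,7,-2,-3,2 for degrees 0…5.
[t^5] = 1·2 + 1·(-3) − 2·(-2) = 3.

3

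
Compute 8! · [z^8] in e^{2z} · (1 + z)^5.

The EGF product rule gives c_8 = Σ_{k_1+k_2=8} C(8; k_1,k_2) · ∏ g_i(k_i), where e^{2z} gives (2)^k; (1+z)^5 gives the falling factorial (5)_k.
g_1(k) for k = 0…8: 1, 2, 4, 8, 16, 32, 64, 128, 256.
g_2(k) for k = 0…8: 1, 5, 20, 60, 120, 120, 0, 0, 0.
c_8 = Σ_k C(8,k)·g_1(k)·g_2(8−k) = 56·8·120 + 70·16·120 + 56·32·60 + 28·64·20 + 8·128·5 + 1·256·1 = 53760 + 134400 + 107520 + 35840 + 5120 + 256 = 336896.

336896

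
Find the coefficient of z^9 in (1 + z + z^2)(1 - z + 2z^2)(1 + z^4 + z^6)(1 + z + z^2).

(1 + z + z^2) has coefficients 1,1,1 for degrees 0…2.
(1 - z + 2z^2) has coefficients 1,-1,2,0,0,0,0,0,0,0 for degrees 0…9.
Multiplying by (1 + z^4 + z^6) gives running coefficients 1,-1,2,0,1,-1,3,-1,2,0 for degrees 0…9.
Finally multiplying by (1 + z + z^2), the product of all factors after the first has coefficients 1,0,2,1,3,0,3,1,4,1 for degrees 0…9.
[z^9] = 1·1 + 1·4 + 1·1 = 6.

6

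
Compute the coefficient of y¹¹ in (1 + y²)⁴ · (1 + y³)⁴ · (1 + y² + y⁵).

50

(1 + y²)⁴ has coefficients 1,0,4,0,6,0,4,0,1 for degrees 0…8.
(1 + y³)⁴ has coefficients 1,0,0,4,0,0,6,0,0,4,0,0 for degrees 0…11.
Finally multiplying by (1 + y² + y⁵), the product of all factors after the first has coefficients 1,0,1,4,0,5,6,0,10,4,0,10 for degrees 0…11.
[y¹¹] = 1·10 + 4·4 + 6·0 + 4·5 + 1·4 = 50.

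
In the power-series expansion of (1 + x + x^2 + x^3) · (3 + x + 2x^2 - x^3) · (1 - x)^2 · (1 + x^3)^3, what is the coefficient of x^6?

(1 + x + x^2 + x^3) has coefficients 1,1,1,1 for degrees 0…3.
(3 + x + 2x^2 - x^3) has coefficients 3,1,2,-1,0,0,0 for degrees 0…6.
Multiplying by (1 - x)^2 gives running coefficients 3,-5,3,-4,4,-1,0 for degrees 0…6.
Finally multiplying by (1 + x^3)^3, the product of all factors after the first has coefficients 3,-5,3,5,-11,8,-3 for degrees 0…6.
[x^6] = 1·(-3) + 1·8 + 1·(-11) + 1·5 = -1.

-1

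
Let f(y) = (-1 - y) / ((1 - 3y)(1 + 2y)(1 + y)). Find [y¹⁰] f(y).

-35839

Partial fractions give a closed form: a_n = (-3/5)·3^n + (-2/5)·(-2)^n.
At n = 10: a_10 = -35839.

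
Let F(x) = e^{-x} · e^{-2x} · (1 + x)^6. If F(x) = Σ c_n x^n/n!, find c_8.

14985

The EGF product rule gives c_8 = Σ_{k_1+k_2+k_3=8} C(8; k_1,k_2,k_3) · ∏ g_i(k_i), where e^{-x} gives (-1)^k; e^{-2x} gives (-2)^k; (1+x)^6 gives the falling factorial (6)_k.
g_1(k) for k = 0…8: 1, -1, 1, -1, 1, -1, 1, -1, 1.
g_2(k) for k = 0…8: 1, -2, 4, -8, 16, -32, 64, -128, 256.
g_3(k) for k = 0…8: 1, 6, 30, 120, 360, 720, 720, 0, 0.
First combine the last two factors: h(k) = Σ_j C(k,j)·g_2(j)·g_3(k−j) for k = 0…8: 1, 4, 10, 4, -56, -32, 592, -800, -5888.
c_8 = Σ_k C(8,k)·g_1(k)·h(8−k) = 1·1·(-5888) + 8·(-1)·(-800) + 28·1·592 + 56·(-1)·(-32) + 70·1·(-56) + 56·(-1)·4 + 28·1·10 + 8·(-1)·4 + 1·1·1 = −5888 + 6400 + 16576 + 1792 − 3920 − 224 + 280 − 32 + 1 = 14985.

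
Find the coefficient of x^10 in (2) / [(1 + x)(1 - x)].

Partial fractions give a closed form: a_n = (1)·(-1)^n + (1)·1^n.
At n = 10: a_10 = 2.

2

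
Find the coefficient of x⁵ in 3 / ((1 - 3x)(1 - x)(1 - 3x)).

The denominator gives the recurrence a_n = 7a_(n−1) − 15a_(n−2) + 9a_(n−3) for n ≥ 3; the numerator fixes a_0 = 3, a_1 = 21, a_2 = 102.
Iterating: 3, 21, 102, 426, 1641, 6015, so a_5 = 6015.

6015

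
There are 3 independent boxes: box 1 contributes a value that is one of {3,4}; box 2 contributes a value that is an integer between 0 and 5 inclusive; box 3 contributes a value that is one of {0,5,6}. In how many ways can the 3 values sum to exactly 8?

The generating function for the choices is (y^3 + y^4)·(1 + y + y^2 + y^3 + y^4 + y^5)·(1 + y^5 + y^6); the count is [y^8].
(y^3 + y^4) has coefficients 0,0,0,1,1 for degrees 0…4.
(1 + y + y^2 + y^3 + y^4 + y^5) has coefficients 1,1,1,1,1,1,0,0,0 for degrees 0…8.
Finally multiplying by (1 + y^5 + y^6), the product of all factors after the first has coefficients 1,1,1,1,1,2,2,2,2 for degrees 0…8.
[y^8] = 1·2 + 1·1 = 3.

3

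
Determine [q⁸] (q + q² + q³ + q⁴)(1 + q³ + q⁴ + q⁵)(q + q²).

6

(q + q² + q³ + q⁴) has coefficients 0,1,1,1,1 for degrees 0…4.
(1 + q³ + q⁴ + q⁵) has coefficients 1,0,0,1,1,1,0,0,0 for degrees 0…8.
Finally multiplying by (q + q²), the product of all factors after the first has coefficients 0,1,1,0,1,2,2,1,0 for degrees 0…8.
[q⁸] = 1·1 + 1·2 + 1·2 + 1·1 = 6.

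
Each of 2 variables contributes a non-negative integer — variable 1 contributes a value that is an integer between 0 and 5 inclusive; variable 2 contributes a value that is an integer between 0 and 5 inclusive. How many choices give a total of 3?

The generating function for the choices is (1 + t + t² + t³ + t⁴ + t⁵)·(1 + t + t² + t³ + t⁴ + t⁵); the count is [t³].
(1 + t + t² + t³ + t⁴ + t⁵) has coefficients 1,1,1,1 for degrees 0…3.
(1 + t + t² + t³ + t⁴ + t⁵) has coefficients 1,1,1,1 for degrees 0…3.
[t³] = 1·1 + 1·1 + 1·1 + 1·1 = 4.

4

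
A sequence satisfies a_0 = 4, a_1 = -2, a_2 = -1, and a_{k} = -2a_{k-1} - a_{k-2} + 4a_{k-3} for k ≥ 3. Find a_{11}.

The ordinary generating function has denominator 1 + 2z + z^2 - 4z^3.
Iterating the recurrence: a_0,…,a_{11} = 4, -2, -1, 20, -47, 70, -13, -232, 757, -1334, 983, 2396.

2396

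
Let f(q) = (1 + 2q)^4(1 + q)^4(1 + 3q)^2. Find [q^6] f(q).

5297

(1 + 2q)^4 has coefficients 1,8,24,32,16 for degrees 0…4.
(1 + q)^4 has coefficients 1,4,6,4,1,0,0 for degrees 0…6.
Finally multiplying by (1 + 3q)^2, the product of all factors after the first has coefficients 1,10,39,76,79,42,9 for degrees 0…6.
[q^6] = 1·9 + 8·42 + 24·79 + 32·76 + 16·39 = 5297.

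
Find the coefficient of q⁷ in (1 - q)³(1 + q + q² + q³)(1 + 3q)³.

18

(1 - q)³ has coefficients 1,-3,3,-1 for degrees 0…3.
(1 + q + q² + q³) has coefficients 1,1,1,1,0,0,0,0 for degrees 0…7.
Finally multiplying by (1 + 3q)³, the product of all factors after the first has coefficients 1,10,37,64,63,54,27,0 for degrees 0…7.
[q⁷] = 1·0 − 3·27 + 3·54 − 1·63 = 18.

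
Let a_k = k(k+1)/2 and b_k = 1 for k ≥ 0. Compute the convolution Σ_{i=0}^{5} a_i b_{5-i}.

35

Write out a_i and b_{5-i} for i = 0,…,5 and sum the products.
Σ = 0·1 + 1·1 + 3·1 + 6·1 + 10·1 + 15·1 = 35.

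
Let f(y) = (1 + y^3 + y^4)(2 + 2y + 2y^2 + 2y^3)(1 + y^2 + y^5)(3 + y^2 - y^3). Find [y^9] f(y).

(1 + y^3 + y^4) has coefficients 1,0,0,1,1 for degrees 0…4.
(2 + 2y + 2y^2 + 2y^3) has coefficients 2,2,2,2,0,0,0,0,0,0 for degrees 0…9.
Multiplying by (1 + y^2 + y^5) gives running coefficients 2,2,4,4,2,4,2,2,2,0 for degrees 0…9.
Finally multiplying by (3 + y^2 - y^3), the product of all factors after the first has coefficients 6,6,14,12,8,12,4,8,4,0 for degrees 0…9.
[y^9] = 1·0 + 1·4 + 1·12 = 16.

16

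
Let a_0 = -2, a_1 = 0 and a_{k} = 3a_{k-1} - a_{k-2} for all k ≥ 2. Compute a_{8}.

The ordinary generating function has denominator 1 - 3y + y^2.
Iterating the recurrence: a_0,…,a_{8} = -2, 0, 2, 6, 16, 42, 110, 288, 754.

754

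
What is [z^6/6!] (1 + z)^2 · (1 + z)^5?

The EGF product rule gives c_6 = Σ_{k_1+k_2=6} C(6; k_1,k_2) · ∏ g_i(k_i), where (1+z)^2 gives the falling factorial (2)_k; (1+z)^5 gives the falling factorial (5)_k.
g_1(k) for k = 0…6: 1, 2, 2, 0, 0, 0, 0.
g_2(k) for k = 0…6: 1, 5, 20, 60, 120, 120, 0.
c_6 = Σ_k C(6,k)·g_1(k)·g_2(6−k) = 6·2·120 + 15·2·120 = 1440 + 3600 = 5040.

5040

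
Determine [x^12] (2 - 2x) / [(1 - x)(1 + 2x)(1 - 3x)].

641006

Partial fractions give a closed form: a_n = (4/5)·(-2)^n + (6/5)·3^n.
At n = 12: a_12 = 641006.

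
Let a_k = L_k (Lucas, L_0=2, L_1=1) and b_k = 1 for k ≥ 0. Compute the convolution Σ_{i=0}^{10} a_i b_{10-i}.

Write out a_i and b_{10-i} for i = 0,…,10 and sum the products.
Σ = 2·1 + 1·1 + 3·1 + 4·1 + 7·1 + 11·1 + 18·1 + 29·1 + 47·1 + 76·1 + 123·1 = 321.

321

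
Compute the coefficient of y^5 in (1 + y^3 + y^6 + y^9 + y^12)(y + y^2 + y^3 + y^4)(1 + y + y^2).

4

(1 + y^3 + y^6 + y^9 + y^12) has coefficients 1,0,0,1,0,0 for degrees 0…5.
(y + y^2 + y^3 + y^4) has coefficients 0,1,1,1,1,0 for degrees 0…5.
Finally multiplying by (1 + y + y^2), the product of all factors after the first has coefficients 0,1,2,3,3,2 for degrees 0…5.
[y^5] = 1·2 + 1·2 = 4.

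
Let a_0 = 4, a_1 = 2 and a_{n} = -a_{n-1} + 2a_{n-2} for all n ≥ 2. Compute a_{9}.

-338

The ordinary generating function has denominator 1 + z - 2z^2.
Iterating the recurrence: a_0,…,a_{9} = 4, 2, 6, -2, 14, -18, 46, -82, 174, -338.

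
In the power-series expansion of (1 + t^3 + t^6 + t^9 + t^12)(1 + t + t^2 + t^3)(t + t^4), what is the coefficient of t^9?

2

(1 + t^3 + t^6 + t^9 + t^12) has coefficients 1,0,0,1,0,0,1,0,0,1 for degrees 0…9.
(1 + t + t^2 + t^3) has coefficients 1,1,1,1,0,0,0,0,0,0 for degrees 0…9.
Finally multiplying by (t + t^4), the product of all factors after the first has coefficients 0,1,1,1,2,1,1,1,0,0 for degrees 0…9.
[t^9] = 1·0 + 1·1 + 1·1 + 1·0 = 2.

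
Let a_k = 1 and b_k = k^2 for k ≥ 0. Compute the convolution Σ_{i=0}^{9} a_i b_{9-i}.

The convolution is the x^9 coefficient of A(x)B(x).
Σ = 1·81 + 1·64 + 1·49 + 1·36 + 1·25 + 1·16 + 1·9 + 1·4 + 1·1 + 1·0 = 285.

285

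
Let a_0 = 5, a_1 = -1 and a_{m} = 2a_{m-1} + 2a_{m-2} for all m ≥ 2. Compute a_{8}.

2384

The ordinary generating function has denominator 1 - 2t - 2t^2.
Iterating the recurrence: a_0,…,a_{8} = 5, -1, 8, 14, 44, 116, 320, 872, 2384.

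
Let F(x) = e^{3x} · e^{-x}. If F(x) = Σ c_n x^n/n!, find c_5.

32

The EGF product rule gives c_5 = Σ_{k_1+k_2=5} C(5; k_1,k_2) · ∏ g_i(k_i), where e^{3x} gives (3)^k; e^{-x} gives (-1)^k.
g_1(k) for k = 0…5: 1, 3, 9, 27, 81, 243.
g_2(k) for k = 0…5: 1, -1, 1, -1, 1, -1.
c_5 = Σ_k C(5,k)·g_1(k)·g_2(5−k) = 1·1·(-1) + 5·3·1 + 10·9·(-1) + 10·27·1 + 5·81·(-1) + 1·243·1 = −1 + 15 − 90 + 270 − 405 + 243 = 32.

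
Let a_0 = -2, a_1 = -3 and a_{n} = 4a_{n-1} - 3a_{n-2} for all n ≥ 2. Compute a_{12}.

The ordinary generating function has denominator 1 - 4y + 3y^2.
Iterating the recurrence: a_0,…,a_{12} = -2, -3, -6, -15, -42, -123, -366, -1095, -3282, -9843, -29526, -88575, -265722.

-265722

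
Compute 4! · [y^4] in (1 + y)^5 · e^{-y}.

-19

The EGF product rule gives c_4 = Σ_{k_1+k_2=4} C(4; k_1,k_2) · ∏ g_i(k_i), where (1+y)^5 gives the falling factorial (5)_k; e^{-y} gives (-1)^k.
g_1(k) for k = 0…4: 1, 5, 20, 60, 120.
g_2(k) for k = 0…4: 1, -1, 1, -1, 1.
c_4 = Σ_k C(4,k)·g_1(k)·g_2(4−k) = 1·1·1 + 4·5·(-1) + 6·20·1 + 4·60·(-1) + 1·120·1 = 1 − 20 + 120 − 240 + 120 = -19.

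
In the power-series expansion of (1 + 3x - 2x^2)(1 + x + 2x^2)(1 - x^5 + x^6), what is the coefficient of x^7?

(1 + 3x - 2x^2) has coefficients 1,3,-2 for degrees 0…2.
(1 + x + 2x^2) has coefficients 1,1,2,0,0,0,0,0 for degrees 0…7.
Finally multiplying by (1 - x^5 + x^6), the product of all factors after the first has coefficients 1,1,2,0,0,-1,0,-1 for degrees 0…7.
[x^7] = 1·(-1) + 3·0 − 2·(-1) = 1.

1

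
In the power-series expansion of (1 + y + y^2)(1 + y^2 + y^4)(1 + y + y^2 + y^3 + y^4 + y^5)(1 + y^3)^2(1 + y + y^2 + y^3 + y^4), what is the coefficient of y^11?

115

(1 + y + y^2) has coefficients 1,1,1 for degrees 0…2.
(1 + y^2 + y^4) has coefficients 1,0,1,0,1,0,0,0,0,0,0,0 for degrees 0…11.
Multiplying by (1 + y + y^2 + y^3 + y^4 + y^5) gives running coefficients 1,1,2,2,3,3,2,2,1,1,0,0 for degrees 0…11.
Multiplying by (1 + y^3)^2 gives running coefficients 1,1,2,4,5,7,7,9,9,7,7,5 for degrees 0…11.
Finally multiplying by (1 + y + y^2 + y^3 + y^4), the product of all factors after the first has coefficients 1,2,4,8,13,19,25,32,37,39,39,37 for degrees 0…11.
[y^11] = 1·37 + 1·39 + 1·39 = 115.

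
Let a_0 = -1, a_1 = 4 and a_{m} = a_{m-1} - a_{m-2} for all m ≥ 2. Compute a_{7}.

The ordinary generating function has denominator 1 - x + x^2.
Iterating the recurrence: a_0,…,a_{7} = -1, 4, 5, 1, -4, -5, -1, 4.

4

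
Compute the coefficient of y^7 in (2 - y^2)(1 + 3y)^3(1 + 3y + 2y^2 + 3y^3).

-135

(2 - y^2) has coefficients 2,0,-1 for degrees 0…2.
(1 + 3y)^3 has coefficients 1,9,27,27,0,0,0,0 for degrees 0…7.
Finally multiplying by (1 + 3y + 2y^2 + 3y^3), the product of all factors after the first has coefficients 1,12,56,129,162,135,81,0 for degrees 0…7.
[y^7] = 2·0 − 1·135 = -135.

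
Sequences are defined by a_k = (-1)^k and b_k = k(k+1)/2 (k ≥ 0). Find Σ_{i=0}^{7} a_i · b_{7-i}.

Write out a_i and b_{7-i} for i = 0,…,7 and sum the products.
Σ = 1·28 − 1·21 + 1·15 − 1·10 + 1·6 − 1·3 + 1·1 − 1·0 = 16.

16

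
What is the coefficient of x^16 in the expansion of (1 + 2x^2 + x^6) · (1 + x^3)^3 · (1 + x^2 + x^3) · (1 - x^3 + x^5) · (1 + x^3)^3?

(1 + 2x^2 + x^6) has coefficients 1,0,2,0,0,0,1 for degrees 0…6.
(1 + x^3)^3 has coefficients 1,0,0,3,0,0,3,0,0,1,0,0,0,0,0,0,0 for degrees 0…16.
Multiplying by (1 + x^2 + x^3) gives running coefficients 1,0,1,4,0,3,6,0,3,4,0,1,1,0,0,0,0 for degrees 0…16.
Multiplying by (1 - x^3 + x^5) gives running coefficients 1,0,1,3,0,3,2,1,4,-2,3,4,-3,3,3,-1,1 for degrees 0…16.
Finally multiplying by (1 + x^3)^3, the product of all factors after the first has coefficients 1,0,1,6,0,6,14,1,16,14,6,26,0,15,30,-14,20 for degrees 0…16.
[x^16] = 1·20 + 2·30 + 1·6 = 86.

86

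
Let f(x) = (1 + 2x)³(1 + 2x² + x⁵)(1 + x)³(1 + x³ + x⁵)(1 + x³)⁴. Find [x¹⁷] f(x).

(1 + 2x)³ has coefficients 1,6,12,8 for degrees 0…3.
(1 + 2x² + x⁵) has coefficients 1,0,2,0,0,1,0,0,0,0,0,0,0,0,0,0,0,0 for degrees 0…17.
Multiplying by (1 + x)³ gives running coefficients 1,3,5,7,6,3,3,3,1,0,0,0,0,0,0,0,0,0 for degrees 0…17.
Multiplying by (1 + x³ + x⁵) gives running coefficients 1,3,5,8,9,9,13,14,11,9,6,4,3,1,0,0,0,0 for degrees 0…17.
Finally multiplying by (1 + x³)⁴, the product of all factors after the first has coefficients 1,3,5,12,21,29,51,68,77,113,128,122,150,148,123,126,105,77 for degrees 0…17.
[x¹⁷] = 1·77 + 6·105 + 12·126 + 8·123 = 3203.

3203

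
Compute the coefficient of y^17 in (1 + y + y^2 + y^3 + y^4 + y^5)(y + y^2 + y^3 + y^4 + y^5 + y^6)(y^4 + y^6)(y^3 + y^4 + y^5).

(1 + y + y^2 + y^3 + y^4 + y^5) has coefficients 1,1,1,1,1,1 for degrees 0…5.
(y + y^2 + y^3 + y^4 + y^5 + y^6) has coefficients 0,1,1,1,1,1,1,0,0,0,0,0,0,0,0,0,0,0 for degrees 0…17.
Multiplying by (y^4 + y^6) gives running coefficients 0,0,0,0,0,1,1,2,2,2,2,1,1,0,0,0,0,0 for degrees 0…17.
Finally multiplying by (y^3 + y^4 + y^5), the product of all factors after the first has coefficients 0,0,0,0,0,0,0,0,1,2,4,5,6,6,5,4,2,1 for degrees 0…17.
[y^17] = 1·1 + 1·2 + 1·4 + 1·5 + 1·6 + 1·6 = 24.

24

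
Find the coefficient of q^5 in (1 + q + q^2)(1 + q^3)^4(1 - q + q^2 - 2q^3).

2

(1 + q + q^2) has coefficients 1,1,1 for degrees 0…2.
(1 + q^3)^4 has coefficients 1,0,0,4,0,0 for degrees 0…5.
Finally multiplying by (1 - q + q^2 - 2q^3), the product of all factors after the first has coefficients 1,-1,1,2,-4,4 for degrees 0…5.
[q^5] = 1·4 + 1·(-4) + 1·2 = 2.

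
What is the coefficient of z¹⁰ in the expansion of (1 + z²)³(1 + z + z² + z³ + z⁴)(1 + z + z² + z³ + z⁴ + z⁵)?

23

(1 + z²)³ has coefficients 1,0,3,0,3,0,1 for degrees 0…6.
(1 + z + z² + z³ + z⁴) has coefficients 1,1,1,1,1,0,0,0,0,0,0 for degrees 0…10.
Finally multiplying by (1 + z + z² + z³ + z⁴ + z⁵), the product of all factors after the first has coefficients 1,2,3,4,5,5,4,3,2,1,0 for degrees 0…10.
[z¹⁰] = 1·0 + 3·2 + 3·4 + 1·5 = 23.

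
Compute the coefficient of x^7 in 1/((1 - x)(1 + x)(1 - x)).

The denominator gives the recurrence a_n = a_(n−1) + a_(n−2) − a_(n−3) for n ≥ 3; the numerator fixes a_0 = 1, a_1 = 1, a_2 = 2.
Iterating: 1, 1, 2, 2, 3, 3, 4, 4, so a_7 = 4.

4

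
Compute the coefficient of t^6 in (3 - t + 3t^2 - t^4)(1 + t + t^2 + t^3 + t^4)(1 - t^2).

(3 - t + 3t^2 - t^4) has coefficients 3,-1,3,0,-1 for degrees 0…4.
(1 + t + t^2 + t^3 + t^4) has coefficients 1,1,1,1,1,0,0 for degrees 0…6.
Finally multiplying by (1 - t^2), the product of all factors after the first has coefficients 1,1,0,0,0,-1,-1 for degrees 0…6.
[t^6] = 3·(-1) − 1·(-1) + 3·0 − 1·0 = -2.

-2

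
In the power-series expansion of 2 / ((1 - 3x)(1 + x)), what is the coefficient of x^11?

The denominator gives the recurrence a_n = 2a_(n−1) + 3a_(n−2) for n ≥ 2; the numerator fixes a_0 = 2, a_1 = 4.
Iterating: 2, 4, 14, 40, 122, 364, 1094, 3280, 9842, 29524, 88574, 265720, so a_11 = 265720.

265720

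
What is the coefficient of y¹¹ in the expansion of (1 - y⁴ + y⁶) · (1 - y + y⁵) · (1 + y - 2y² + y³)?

(1 - y⁴ + y⁶) has coefficients 1,0,0,0,-1,0,1 for degrees 0…6.
(1 - y + y⁵) has coefficients 1,-1,0,0,0,1,0,0,0,0,0,0 for degrees 0…11.
Finally multiplying by (1 + y - 2y² + y³), the product of all factors after the first has coefficients 1,0,-3,3,-1,1,1,-2,1,0,0,0 for degrees 0…11.
[y¹¹] = 1·0 − 1·(-2) + 1·1 = 3.

3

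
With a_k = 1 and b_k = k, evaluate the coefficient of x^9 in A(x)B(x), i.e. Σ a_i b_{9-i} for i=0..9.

45

Write out a_i and b_{9-i} for i = 0,…,9 and sum the products.
Σ = 1·9 + 1·8 + 1·7 + 1·6 + 1·5 + 1·4 + 1·3 + 1·2 + 1·1 + 1·0 = 45.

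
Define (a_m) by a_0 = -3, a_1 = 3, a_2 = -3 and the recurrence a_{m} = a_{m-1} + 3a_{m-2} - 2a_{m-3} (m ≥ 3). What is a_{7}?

The ordinary generating function has denominator 1 - y - 3y^2 + 2y^3.
Iterating the recurrence: a_0,…,a_{7} = -3, 3, -3, 12, -3, 39, 6, 129.

129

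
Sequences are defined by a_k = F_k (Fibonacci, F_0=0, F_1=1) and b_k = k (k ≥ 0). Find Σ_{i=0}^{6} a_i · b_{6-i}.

Write out a_i and b_{6-i} for i = 0,…,6 and sum the products.
Σ = 0·6 + 1·5 + 1·4 + 2·3 + 3·2 + 5·1 + 8·0 = 26.

26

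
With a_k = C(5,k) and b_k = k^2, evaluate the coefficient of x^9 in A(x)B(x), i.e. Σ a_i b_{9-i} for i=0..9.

Write out a_i and b_{9-i} for i = 0,…,9 and sum the products.
Σ = 1·81 + 5·64 + 10·49 + 10·36 + 5·25 + 1·16 + 0·9 + 0·4 + 0·1 + 0·0 = 1392.

1392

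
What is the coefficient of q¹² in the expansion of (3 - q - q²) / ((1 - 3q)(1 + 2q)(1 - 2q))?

Partial fractions give a closed form: a_n = (23/5)·3^n + (13/20)·(-2)^n + (-9/4)·2^n.
At n = 12: a_12 = 2438075.

2438075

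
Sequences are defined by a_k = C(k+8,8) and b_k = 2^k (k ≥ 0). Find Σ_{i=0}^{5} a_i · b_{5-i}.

3473

Write out a_i and b_{5-i} for i = 0,…,5 and sum the products.
Σ = 1·32 + 9·16 + 45·8 + 165·4 + 495·2 + 1287·1 = 3473.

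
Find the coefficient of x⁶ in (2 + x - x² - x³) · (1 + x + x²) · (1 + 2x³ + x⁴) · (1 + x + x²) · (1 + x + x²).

38

(2 + x - x² - x³) has coefficients 2,1,-1,-1 for degrees 0…3.
(1 + x + x²) has coefficients 1,1,1,0,0,0,0 for degrees 0…6.
Multiplying by (1 + 2x³ + x⁴) gives running coefficients 1,1,1,2,3,3,1 for degrees 0…6.
Multiplying by (1 + x + x²) gives running coefficients 1,2,3,4,6,8,7 for degrees 0…6.
Finally multiplying by (1 + x + x²), the product of all factors after the first has coefficients 1,3,6,9,13,18,21 for degrees 0…6.
[x⁶] = 2·21 + 1·18 − 1·13 − 1·9 = 38.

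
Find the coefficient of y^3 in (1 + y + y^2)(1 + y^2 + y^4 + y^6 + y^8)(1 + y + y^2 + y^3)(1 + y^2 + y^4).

(1 + y + y^2) has coefficients 1,1,1 for degrees 0…2.
(1 + y^2 + y^4 + y^6 + y^8) has coefficients 1,0,1,0 for degrees 0…3.
Multiplying by (1 + y + y^2 + y^3) gives running coefficients 1,1,2,2 for degrees 0…3.
Finally multiplying by (1 + y^2 + y^4), the product of all factors after the first has coefficients 1,1,3,3 for degrees 0…3.
[y^3] = 1·3 + 1·3 + 1·1 = 7.

7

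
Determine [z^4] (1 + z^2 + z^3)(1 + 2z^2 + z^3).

2

(1 + z^2 + z^3) has coefficients 1,0,1,1 for degrees 0…3.
(1 + 2z^2 + z^3) has coefficients 1,0,2,1,0 for degrees 0…4.
[z^4] = 1·0 + 1·2 + 1·0 = 2.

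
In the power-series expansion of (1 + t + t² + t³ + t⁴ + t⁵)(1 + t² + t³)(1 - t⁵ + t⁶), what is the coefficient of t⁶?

(1 + t + t² + t³ + t⁴ + t⁵) has coefficients 1,1,1,1,1,1 for degrees 0…5.
(1 + t² + t³) has coefficients 1,0,1,1,0,0,0 for degrees 0…6.
Finally multiplying by (1 - t⁵ + t⁶), the product of all factors after the first has coefficients 1,0,1,1,0,-1,1 for degrees 0…6.
[t⁶] = 1·1 + 1·(-1) + 1·0 + 1·1 + 1·1 + 1·0 = 2.

2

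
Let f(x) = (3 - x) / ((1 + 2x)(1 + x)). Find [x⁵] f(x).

-220

Partial fractions give a closed form: a_n = (7)·(-2)^n + (-4)·(-1)^n.
At n = 5: a_5 = -220.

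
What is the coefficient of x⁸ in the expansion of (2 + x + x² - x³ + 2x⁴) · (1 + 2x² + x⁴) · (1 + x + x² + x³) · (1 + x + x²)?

(2 + x + x² - x³ + 2x⁴) has coefficients 2,1,1,-1,2 for degrees 0…4.
(1 + 2x² + x⁴) has coefficients 1,0,2,0,1,0,0,0,0 for degrees 0…8.
Multiplying by (1 + x + x² + x³) gives running coefficients 1,1,3,3,3,3,1,1,0 for degrees 0…8.
Finally multiplying by (1 + x + x²), the product of all factors after the first has coefficients 1,2,5,7,9,9,7,5,2 for degrees 0…8.
[x⁸] = 2·2 + 1·5 + 1·7 − 1·9 + 2·9 = 25.

25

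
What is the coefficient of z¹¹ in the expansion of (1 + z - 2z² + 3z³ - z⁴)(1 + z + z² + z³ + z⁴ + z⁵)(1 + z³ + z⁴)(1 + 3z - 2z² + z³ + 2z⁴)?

(1 + z - 2z² + 3z³ - z⁴) has coefficients 1,1,-2,3,-1 for degrees 0…4.
(1 + z + z² + z³ + z⁴ + z⁵) has coefficients 1,1,1,1,1,1,0,0,0,0,0,0 for degrees 0…11.
Multiplying by (1 + z³ + z⁴) gives running coefficients 1,1,1,2,3,3,2,2,2,1,0,0 for degrees 0…11.
Finally multiplying by (1 + 3z - 2z² + z³ + 2z⁴), the product of all factors after the first has coefficients 1,4,2,4,10,11,9,9,13,11,5,4 for degrees 0…11.
[z¹¹] = 1·4 + 1·5 − 2·11 + 3·13 − 1·9 = 17.

17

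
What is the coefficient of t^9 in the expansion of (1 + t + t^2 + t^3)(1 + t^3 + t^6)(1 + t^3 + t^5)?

4

(1 + t + t^2 + t^3) has coefficients 1,1,1,1 for degrees 0…3.
(1 + t^3 + t^6) has coefficients 1,0,0,1,0,0,1,0,0,0 for degrees 0…9.
Finally multiplying by (1 + t^3 + t^5), the product of all factors after the first has coefficients 1,0,0,2,0,1,2,0,1,1 for degrees 0…9.
[t^9] = 1·1 + 1·1 + 1·0 + 1·2 = 4.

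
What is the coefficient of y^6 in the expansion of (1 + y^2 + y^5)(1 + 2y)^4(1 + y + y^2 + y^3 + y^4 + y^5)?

170

(1 + y^2 + y^5) has coefficients 1,0,1,0,0,1 for degrees 0…5.
(1 + 2y)^4 has coefficients 1,8,24,32,16,0,0 for degrees 0…6.
Finally multiplying by (1 + y + y^2 + y^3 + y^4 + y^5), the product of all factors after the first has coefficients 1,9,33,65,81,81,80 for degrees 0…6.
[y^6] = 1·80 + 1·81 + 1·9 = 170.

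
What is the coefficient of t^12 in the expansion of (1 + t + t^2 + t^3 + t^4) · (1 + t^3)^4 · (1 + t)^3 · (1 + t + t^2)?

195

(1 + t + t^2 + t^3 + t^4) has coefficients 1,1,1,1,1 for degrees 0…4.
(1 + t^3)^4 has coefficients 1,0,0,4,0,0,6,0,0,4,0,0,1 for degrees 0…12.
Multiplying by (1 + t)^3 gives running coefficients 1,3,3,5,12,12,10,18,18,10,12,12,5 for degrees 0…12.
Finally multiplying by (1 + t + t^2), the product of all factors after the first has coefficients 1,4,7,11,20,29,34,40,46,46,40,34,29 for degrees 0…12.
[t^12] = 1·29 + 1·34 + 1·40 + 1·46 + 1·46 = 195.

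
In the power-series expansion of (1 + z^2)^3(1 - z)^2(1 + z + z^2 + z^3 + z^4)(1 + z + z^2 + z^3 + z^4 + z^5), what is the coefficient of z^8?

(1 + z^2)^3 has coefficients 1,0,3,0,3,0,1 for degrees 0…6.
(1 - z)^2 has coefficients 1,-2,1,0,0,0,0,0,0 for degrees 0…8.
Multiplying by (1 + z + z^2 + z^3 + z^4) gives running coefficients 1,-1,0,0,0,-1,1,0,0 for degrees 0…8.
Finally multiplying by (1 + z + z^2 + z^3 + z^4 + z^5), the product of all factors after the first has coefficients 1,0,0,0,0,-1,-1,0,0 for degrees 0…8.
[z^8] = 1·0 + 3·(-1) + 3·0 + 1·0 = -3.

-3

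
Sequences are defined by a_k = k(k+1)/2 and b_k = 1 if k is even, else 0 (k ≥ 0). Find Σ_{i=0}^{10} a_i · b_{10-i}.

The convolution is the t^10 coefficient of A(t)B(t).
Σ = 0·1 + 1·0 + 3·1 + 6·0 + 10·1 + 15·0 + 21·1 + 28·0 + 36·1 + 45·0 + 55·1 = 125.

125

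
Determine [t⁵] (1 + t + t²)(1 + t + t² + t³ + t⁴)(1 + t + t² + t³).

(1 + t + t²) has coefficients 1,1,1 for degrees 0…2.
(1 + t + t² + t³ + t⁴) has coefficients 1,1,1,1,1,0 for degrees 0…5.
Finally multiplying by (1 + t + t² + t³), the product of all factors after the first has coefficients 1,2,3,4,4,3 for degrees 0…5.
[t⁵] = 1·3 + 1·4 + 1·4 = 11.

11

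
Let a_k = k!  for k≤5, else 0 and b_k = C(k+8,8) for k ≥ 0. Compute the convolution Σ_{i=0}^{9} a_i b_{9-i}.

This is [x^9] in the product of the two ordinary generating functions.
Σ = 1·24310 + 1·12870 + 2·6435 + 6·3003 + 24·1287 + 120·495 + 0·165 + 0·45 + 0·9 + 0·1 = 158356.

158356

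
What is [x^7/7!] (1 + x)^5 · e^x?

The EGF product rule gives c_7 = Σ_{k_1+k_2=7} C(7; k_1,k_2) · ∏ g_i(k_i), where (1+x)^5 gives the falling factorial (5)_k; e^x gives (1)^k.
g_1(k) for k = 0…7: 1, 5, 20, 60, 120, 120, 0, 0.
g_2(k) for k = 0…7: 1, 1, 1, 1, 1, 1, 1, 1.
c_7 = Σ_k C(7,k)·g_1(k)·g_2(7−k) = 1·1·1 + 7·5·1 + 21·20·1 + 35·60·1 + 35·120·1 + 21·120·1 = 1 + 35 + 420 + 2100 + 4200 + 2520 = 9276.

9276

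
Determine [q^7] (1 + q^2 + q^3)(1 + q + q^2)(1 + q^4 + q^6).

(1 + q^2 + q^3) has coefficients 1,0,1,1 for degrees 0…3.
(1 + q + q^2) has coefficients 1,1,1,0,0,0,0,0 for degrees 0…7.
Finally multiplying by (1 + q^4 + q^6), the product of all factors after the first has coefficients 1,1,1,0,1,1,2,1 for degrees 0…7.
[q^7] = 1·1 + 1·1 + 1·1 = 3.

3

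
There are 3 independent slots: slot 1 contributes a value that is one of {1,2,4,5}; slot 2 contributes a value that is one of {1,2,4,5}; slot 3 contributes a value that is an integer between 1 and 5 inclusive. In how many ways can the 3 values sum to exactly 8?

The generating function for the choices is (z + z² + z⁴ + z⁵)·(z + z² + z⁴ + z⁵)·(z + z² + z³ + z⁴ + z⁵); the count is [z⁸].
(z + z² + z⁴ + z⁵) has coefficients 0,1,1,0,1,1 for degrees 0…5.
(z + z² + z⁴ + z⁵) has coefficients 0,1,1,0,1,1,0,0,0 for degrees 0…8.
Finally multiplying by (z + z² + z³ + z⁴ + z⁵), the product of all factors after the first has coefficients 0,0,1,2,2,3,4,3,2 for degrees 0…8.
[z⁸] = 1·3 + 1·4 + 1·2 + 1·2 = 11.

11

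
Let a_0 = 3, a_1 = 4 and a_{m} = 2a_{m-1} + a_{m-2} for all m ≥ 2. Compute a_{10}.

12467

The ordinary generating function has denominator 1 - 2q - q^2.
Iterating the recurrence: a_0,…,a_{10} = 3, 4, 11, 26, 63, 152, 367, 886, 2139, 5164, 12467.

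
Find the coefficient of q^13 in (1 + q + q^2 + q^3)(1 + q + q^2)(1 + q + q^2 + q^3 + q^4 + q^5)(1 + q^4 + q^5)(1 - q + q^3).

(1 + q + q^2 + q^3) has coefficients 1,1,1,1 for degrees 0…3.
(1 + q + q^2) has coefficients 1,1,1,0,0,0,0,0,0,0,0,0,0,0 for degrees 0…13.
Multiplying by (1 + q + q^2 + q^3 + q^4 + q^5) gives running coefficients 1,2,3,3,3,3,2,1,0,0,0,0,0,0 for degrees 0…13.
Multiplying by (1 + q^4 + q^5) gives running coefficients 1,2,3,3,4,6,7,7,6,6,5,3,1,0 for degrees 0…13.
Finally multiplying by (1 - q + q^3), the product of all factors after the first has coefficients 1,1,1,1,3,5,4,4,5,7,6,4,4,4 for degrees 0…13.
[q^13] = 1·4 + 1·4 + 1·4 + 1·6 = 18.

18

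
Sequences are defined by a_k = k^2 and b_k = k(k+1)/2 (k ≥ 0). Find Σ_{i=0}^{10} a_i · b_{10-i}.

2079

Write out a_i and b_{10-i} for i = 0,…,10 and sum the products.
Σ = 0·55 + 1·45 + 4·36 + 9·28 + 16·21 + 25·15 + 36·10 + 49·6 + 64·3 + 81·1 + 100·0 = 2079.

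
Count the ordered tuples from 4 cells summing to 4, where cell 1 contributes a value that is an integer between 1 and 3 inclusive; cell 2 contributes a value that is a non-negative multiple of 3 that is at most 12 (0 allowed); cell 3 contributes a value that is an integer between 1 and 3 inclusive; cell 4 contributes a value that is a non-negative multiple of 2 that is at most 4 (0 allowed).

4

The generating function for the choices is (y + y^2 + y^3)·(1 + y^3 + y^6 + y^9 + y^12)·(y + y^2 + y^3)·(1 + y^2 + y^4); the count is [y^4].
(y + y^2 + y^3) has coefficients 0,1,1,1 for degrees 0…3.
(1 + y^3 + y^6 + y^9 + y^12) has coefficients 1,0,0,1,0 for degrees 0…4.
Multiplying by (y + y^2 + y^3) gives running coefficients 0,1,1,1,1 for degrees 0…4.
Finally multiplying by (1 + y^2 + y^4), the product of all factors after the first has coefficients 0,1,1,2,2 for degrees 0…4.
[y^4] = 1·2 + 1·1 + 1·1 = 4.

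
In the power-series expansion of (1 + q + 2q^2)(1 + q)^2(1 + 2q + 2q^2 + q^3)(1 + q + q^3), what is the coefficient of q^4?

(1 + q + 2q^2) has coefficients 1,1,2 for degrees 0…2.
(1 + q)^2 has coefficients 1,2,1,0,0 for degrees 0…4.
Multiplying by (1 + 2q + 2q^2 + q^3) gives running coefficients 1,4,7,7,4 for degrees 0…4.
Finally multiplying by (1 + q + q^3), the product of all factors after the first has coefficients 1,5,11,15,15 for degrees 0…4.
[q^4] = 1·15 + 1·15 + 2·11 = 52.

52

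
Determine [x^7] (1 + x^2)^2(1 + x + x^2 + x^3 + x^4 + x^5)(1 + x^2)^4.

(1 + x^2)^2 has coefficients 1,0,2,0,1 for degrees 0…4.
(1 + x + x^2 + x^3 + x^4 + x^5) has coefficients 1,1,1,1,1,1,0,0 for degrees 0…7.
Finally multiplying by (1 + x^2)^4, the product of all factors after the first has coefficients 1,1,5,5,11,11,14,14 for degrees 0…7.
[x^7] = 1·14 + 2·11 + 1·5 = 41.

41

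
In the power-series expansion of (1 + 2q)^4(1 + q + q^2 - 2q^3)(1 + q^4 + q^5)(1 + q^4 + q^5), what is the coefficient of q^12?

(1 + 2q)^4 has coefficients 1,8,24,32,16 for degrees 0…4.
(1 + q + q^2 - 2q^3) has coefficients 1,1,1,-2,0,0,0,0,0,0,0,0,0 for degrees 0…12.
Multiplying by (1 + q^4 + q^5) gives running coefficients 1,1,1,-2,1,2,2,-1,-2,0,0,0,0 for degrees 0…12.
Finally multiplying by (1 + q^4 + q^5), the product of all factors after the first has coefficients 1,1,1,-2,2,4,4,-2,-3,3,4,1,-3 for degrees 0…12.
[q^12] = 1·(-3) + 8·1 + 24·4 + 32·3 + 16·(-3) = 149.

149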